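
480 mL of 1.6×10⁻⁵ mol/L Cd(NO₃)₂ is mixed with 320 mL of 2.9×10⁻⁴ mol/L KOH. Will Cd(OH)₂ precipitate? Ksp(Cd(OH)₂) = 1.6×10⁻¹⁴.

The combined volume is 800 mL.
[Cd²⁺] = (1.6×10⁻⁵)(480)/800 = 9.6×10⁻⁶ mol/L
[OH⁻] = (2.9×10⁻⁴)(320)/800 = 1.2×10⁻⁴ mol/L
Q = [Cd²⁺][OH⁻]^2 = 1.3×10⁻¹³
Because Q > Ksp (1.3×10⁻¹³ vs 1.6×10⁻¹⁴), a precipitate of Cd(OH)₂ forms.

Yes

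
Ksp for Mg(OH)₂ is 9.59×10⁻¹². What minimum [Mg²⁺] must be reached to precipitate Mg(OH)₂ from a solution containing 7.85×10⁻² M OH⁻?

1.56×10⁻⁹ M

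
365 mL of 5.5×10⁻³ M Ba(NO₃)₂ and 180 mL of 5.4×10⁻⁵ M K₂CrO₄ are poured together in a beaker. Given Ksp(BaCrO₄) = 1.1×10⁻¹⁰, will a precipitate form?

Yes

Total volume after mixing = 365 + 180 = 545 mL.
[Ba²⁺] = (5.5×10⁻³)(365)/545 = 3.7×10⁻³ M
[CrO₄²⁻] = (5.4×10⁻⁵)(180)/545 = 1.8×10⁻⁵ M
Q = [Ba²⁺][CrO₄²⁻] = 6.6×10⁻⁸
Because Q > Ksp (6.6×10⁻⁸ vs 1.1×10⁻¹⁰), a precipitate of BaCrO₄ forms.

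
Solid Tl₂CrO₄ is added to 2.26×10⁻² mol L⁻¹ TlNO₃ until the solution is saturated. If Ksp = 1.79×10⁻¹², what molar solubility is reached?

Tl₂CrO₄(s) ⇌ 2 Tl⁺(aq) + CrO₄²⁻(aq)
With Tl⁺ already at 2.26×10⁻² mol L⁻¹ and s small, take [Tl⁺] ≈ 2.26×10⁻² mol L⁻¹ and [CrO₄²⁻] = s.
Ksp = [Tl⁺]^2[CrO₄²⁻] = (2.26×10⁻²)^2s
s = 1.79×10⁻¹² / (2.26×10⁻²)^2 = 3.50×10⁻⁹
s = 3.50×10⁻⁹ mol L⁻¹

3.50×10⁻⁹ M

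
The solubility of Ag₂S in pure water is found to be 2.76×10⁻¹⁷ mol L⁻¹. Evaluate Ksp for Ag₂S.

Ag₂S(s) ⇌ 2 Ag⁺(aq) + S²⁻(aq)
With molar solubility s: [Ag⁺] = 2s, [S²⁻] = s.
Ksp = [Ag⁺]^2[S²⁻] = (2s)^2 · s = 4s^3
Ksp = 4 × (2.76×10⁻¹⁷)^3 = 8.41×10⁻⁵⁰

Ksp = 8.41×10⁻⁵⁰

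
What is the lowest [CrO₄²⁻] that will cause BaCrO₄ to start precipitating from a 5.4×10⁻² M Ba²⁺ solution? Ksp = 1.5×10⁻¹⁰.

2.8×10⁻⁹ M

A salt starts to precipitate once the ion product Q reaches its Ksp.
BaCrO₄(s) ⇌ Ba²⁺(aq) + CrO₄²⁻(aq)
Ksp = [Ba²⁺][CrO₄²⁻] = [CrO₄²⁻](5.4×10⁻²)
[CrO₄²⁻] = 1.5×10⁻¹⁰ / (5.4×10⁻²) = 2.8×10⁻⁹
[CrO₄²⁻] = 2.8×10⁻⁹ M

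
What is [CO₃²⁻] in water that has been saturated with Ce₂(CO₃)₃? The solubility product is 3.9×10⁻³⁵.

1.5×10⁻⁷ M

Ce₂(CO₃)₃(s) ⇌ 2 Ce³⁺(aq) + 3 CO₃²⁻(aq)
Let s be the molar solubility. Then [Ce³⁺] = 2s and [CO₃²⁻] = 3s.
Ksp = [Ce³⁺]^2[CO₃²⁻]^3 = (2s)^2 · (3s)^3 = 108s^5 = 3.9×10⁻³⁵
s = 5.1×10⁻⁸ mol L⁻¹
[CO₃²⁻] = 3s = 1.5×10⁻⁷ mol L⁻¹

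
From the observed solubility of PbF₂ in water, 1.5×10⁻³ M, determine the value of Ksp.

PbF₂(s) ⇌ Pb²⁺(aq) + 2 F⁻(aq)
For each mole of PbF₂ that dissolves per liter, [Pb²⁺] = s and [F⁻] = 2s; let s denote this solubility.
Ksp = [Pb²⁺][F⁻]^2 = s · (2s)^2 = 4s^3
Ksp = 4 × (1.5×10⁻³)^3 = 1.4×10⁻⁸

Ksp = 1.4×10⁻⁸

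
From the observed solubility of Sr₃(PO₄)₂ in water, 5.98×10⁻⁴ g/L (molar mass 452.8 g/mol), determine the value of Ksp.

Ksp = 4.34×10⁻²⁸

s = (5.98×10⁻⁴ g L⁻¹)/(452.8 g mol⁻¹) = 1.3207×10⁻⁶ M
Sr₃(PO₄)₂(s) ⇌ 3 Sr²⁺(aq) + 2 PO₄³⁻(aq)
For each mole of Sr₃(PO₄)₂ that dissolves per liter, [Sr²⁺] = 3s and [PO₄³⁻] = 2s; let s denote this solubility.
Ksp = [Sr²⁺]^3[PO₄³⁻]^2 = (3s)^3 · (2s)^2 = 108s^5
Ksp = 108 × (1.3207×10⁻⁶)^5 = 4.34×10⁻²⁸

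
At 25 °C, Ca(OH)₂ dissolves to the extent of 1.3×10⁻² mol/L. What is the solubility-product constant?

Ca(OH)₂(s) ⇌ Ca²⁺(aq) + 2 OH⁻(aq)
Call the molar solubility s, so that [Ca²⁺] = s and [OH⁻] = 2s.
Ksp = [Ca²⁺][OH⁻]^2 = s · (2s)^2 = 4s^3
Ksp = 4 × (1.3×10⁻²)^3 = 8.8×10⁻⁶

Ksp = 8.8×10⁻⁶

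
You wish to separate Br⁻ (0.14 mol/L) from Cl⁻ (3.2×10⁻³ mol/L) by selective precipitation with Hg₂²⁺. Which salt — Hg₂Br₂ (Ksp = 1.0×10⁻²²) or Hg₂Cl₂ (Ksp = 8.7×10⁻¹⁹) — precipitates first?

Hg₂Br₂

Precipitation begins when Q = Ksp.
For Hg₂Br₂: [Hg₂²⁺] = (Ksp/[Br⁻]^2) = 5.1×10⁻²¹ mol/L
For Hg₂Cl₂: [Hg₂²⁺] = (Ksp/[Cl⁻]^2) = 8.5×10⁻¹⁴ mol/L
Since Hg₂Br₂ needs less Hg₂²⁺ to reach saturation, it precipitates first.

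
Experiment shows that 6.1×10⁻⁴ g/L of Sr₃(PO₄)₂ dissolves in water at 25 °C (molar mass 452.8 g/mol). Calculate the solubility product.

Ksp = 4.8×10⁻²⁸

Convert to molarity: s = 6.1×10⁻⁴ / 452.8 = 1.347×10⁻⁶ mol/L
Sr₃(PO₄)₂(s) ⇌ 3 Sr²⁺(aq) + 2 PO₄³⁻(aq)
Call the molar solubility s, so that [Sr²⁺] = 3s and [PO₄³⁻] = 2s.
Ksp = [Sr²⁺]^3[PO₄³⁻]^2 = (3s)^3 · (2s)^2 = 108s^5
Ksp = 108 × (1.347×10⁻⁶)^5 = 4.8×10⁻²⁸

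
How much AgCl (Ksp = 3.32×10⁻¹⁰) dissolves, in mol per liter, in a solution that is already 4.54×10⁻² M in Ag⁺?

7.31×10⁻⁹ M

AgCl(s) ⇌ Ag⁺(aq) + Cl⁻(aq)
With Ag⁺ already at 4.54×10⁻² M and s small, take [Ag⁺] ≈ 4.54×10⁻² M and [Cl⁻] = s.
Ksp = [Ag⁺][Cl⁻] = (4.54×10⁻²)s
s = 3.32×10⁻¹⁰ / (4.54×10⁻²) = 7.31×10⁻⁹
s = 7.31×10⁻⁹ M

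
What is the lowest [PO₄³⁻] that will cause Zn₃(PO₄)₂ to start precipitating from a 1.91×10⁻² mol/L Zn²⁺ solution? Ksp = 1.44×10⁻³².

4.55×10⁻¹⁴ M

The threshold for precipitation is Q = Ksp.
Zn₃(PO₄)₂(s) ⇌ 3 Zn²⁺(aq) + 2 PO₄³⁻(aq)
Ksp = [Zn²⁺]^3[PO₄³⁻]^2 = [PO₄³⁻]^2(1.91×10⁻²)^3
[PO₄³⁻]^2 = 1.44×10⁻³² / (1.91×10⁻²)^3 = 2.07×10⁻²⁷
[PO₄³⁻] = 4.55×10⁻¹⁴ mol/L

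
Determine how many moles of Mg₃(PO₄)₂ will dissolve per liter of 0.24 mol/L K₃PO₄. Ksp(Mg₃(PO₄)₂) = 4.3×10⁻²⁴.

1.4×10⁻⁸ M

Mg₃(PO₄)₂(s) ⇌ 3 Mg²⁺(aq) + 2 PO₄³⁻(aq)
PO₄³⁻ is already present at 0.24 mol/L. If s mol/L of Mg₃(PO₄)₂ dissolves, [Mg²⁺] = 3s while [PO₄³⁻] ≈ 0.24 mol/L.
Ksp = [Mg²⁺]^3[PO₄³⁻]^2 = (3s)^3(0.24)^2
(3s)^3 = 4.3×10⁻²⁴ / (0.24)^2 = 7.5×10⁻²³
s = 1.4×10⁻⁸ mol/L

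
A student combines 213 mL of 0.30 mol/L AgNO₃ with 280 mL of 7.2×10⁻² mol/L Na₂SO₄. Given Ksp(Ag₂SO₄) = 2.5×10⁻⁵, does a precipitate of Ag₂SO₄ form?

Yes

The combined volume is 493 mL.
[Ag⁺] = (0.30)(213)/493 = 0.13 mol/L
[SO₄²⁻] = (7.2×10⁻²)(280)/493 = 4.1×10⁻² mol/L
Q = [Ag⁺]^2[SO₄²⁻] = 6.9×10⁻⁴
Since Q (6.9×10⁻⁴) exceeds Ksp (2.5×10⁻⁵), Ag₂SO₄ will precipitate.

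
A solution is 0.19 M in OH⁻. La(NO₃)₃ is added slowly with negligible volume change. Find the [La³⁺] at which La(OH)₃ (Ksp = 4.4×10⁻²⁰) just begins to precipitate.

The threshold for precipitation is Q = Ksp.
La(OH)₃(s) ⇌ La³⁺(aq) + 3 OH⁻(aq)
Ksp = [La³⁺][OH⁻]^3 = [La³⁺](0.19)^3
[La³⁺] = 4.4×10⁻²⁰ / (0.19)^3 = 6.4×10⁻¹⁸
[La³⁺] = 6.4×10⁻¹⁸ M

6.4×10⁻¹⁸ M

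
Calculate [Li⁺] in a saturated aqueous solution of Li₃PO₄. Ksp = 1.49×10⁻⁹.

Li₃PO₄(s) ⇌ 3 Li⁺(aq) + PO₄³⁻(aq)
Let s be the molar solubility. Then [Li⁺] = 3s and [PO₄³⁻] = s.
Ksp = [Li⁺]^3[PO₄³⁻] = (3s)^3 · s = 27s^4 = 1.49×10⁻⁹
s = 2.73×10⁻³ mol/L
[Li⁺] = 3s = 8.18×10⁻³ mol/L

8.18×10⁻³ M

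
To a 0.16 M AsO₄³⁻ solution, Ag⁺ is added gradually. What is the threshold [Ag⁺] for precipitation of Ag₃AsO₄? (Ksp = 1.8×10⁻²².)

Precipitation begins when Q = Ksp.
Ag₃AsO₄(s) ⇌ 3 Ag⁺(aq) + AsO₄³⁻(aq)
Ksp = [Ag⁺]^3[AsO₄³⁻] = [Ag⁺]^3(0.16)
[Ag⁺]^3 = 1.8×10⁻²² / (0.16) = 1.1×10⁻²¹
[Ag⁺] = 1.0×10⁻⁷ M

1.0×10⁻⁷ M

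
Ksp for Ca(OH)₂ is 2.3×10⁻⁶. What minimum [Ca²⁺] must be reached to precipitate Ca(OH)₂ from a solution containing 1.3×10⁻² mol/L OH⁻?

1.4×10⁻² M

The threshold for precipitation is Q = Ksp.
Ca(OH)₂(s) ⇌ Ca²⁺(aq) + 2 OH⁻(aq)
Ksp = [Ca²⁺][OH⁻]^2 = [Ca²⁺](1.3×10⁻²)^2
[Ca²⁺] = 2.3×10⁻⁶ / (1.3×10⁻²)^2 = 1.4×10⁻²
[Ca²⁺] = 1.4×10⁻² mol/L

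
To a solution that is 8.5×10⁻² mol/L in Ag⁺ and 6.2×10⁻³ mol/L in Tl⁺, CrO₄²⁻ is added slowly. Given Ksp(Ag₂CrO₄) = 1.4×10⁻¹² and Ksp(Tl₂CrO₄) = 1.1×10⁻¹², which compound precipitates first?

A salt starts to precipitate once the ion product Q reaches its Ksp.
For Ag₂CrO₄: [CrO₄²⁻] = (Ksp/[Ag⁺]^2) = 1.9×10⁻¹⁰ mol/L
For Tl₂CrO₄: [CrO₄²⁻] = (Ksp/[Tl⁺]^2) = 2.9×10⁻⁸ mol/L
Ag₂CrO₄ requires the lower [CrO₄²⁻], so it precipitates first.

Ag₂CrO₄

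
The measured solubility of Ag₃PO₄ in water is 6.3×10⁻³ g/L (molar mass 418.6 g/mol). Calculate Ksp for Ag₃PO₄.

Ksp = 1.4×10⁻¹⁸

Molar solubility s = (6.3×10⁻³ g/L) / (418.6 g/mol) = 1.505×10⁻⁵ mol/L
Ag₃PO₄(s) ⇌ 3 Ag⁺(aq) + PO₄³⁻(aq)
For each mole of Ag₃PO₄ that dissolves per liter, [Ag⁺] = 3s and [PO₄³⁻] = s; let s denote this solubility.
Ksp = [Ag⁺]^3[PO₄³⁻] = (3s)^3 · s = 27s^4
Ksp = 27 × (1.505×10⁻⁵)^4 = 1.4×10⁻¹⁸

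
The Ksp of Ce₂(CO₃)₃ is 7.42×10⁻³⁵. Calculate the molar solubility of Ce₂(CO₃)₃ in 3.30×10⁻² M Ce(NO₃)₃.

Ce₂(CO₃)₃(s) ⇌ 2 Ce³⁺(aq) + 3 CO₃²⁻(aq)
Ce³⁺ is already present at 3.30×10⁻² M. If s mol/L of Ce₂(CO₃)₃ dissolves, [CO₃²⁻] = 3s while [Ce³⁺] ≈ 3.30×10⁻² M.
Ksp = [Ce³⁺]^2[CO₃²⁻]^3 = (3.30×10⁻²)^2(3s)^3
(3s)^3 = 7.42×10⁻³⁵ / (3.30×10⁻²)^2 = 6.81×10⁻³²
s = 1.36×10⁻¹¹ M

1.36×10⁻¹¹ M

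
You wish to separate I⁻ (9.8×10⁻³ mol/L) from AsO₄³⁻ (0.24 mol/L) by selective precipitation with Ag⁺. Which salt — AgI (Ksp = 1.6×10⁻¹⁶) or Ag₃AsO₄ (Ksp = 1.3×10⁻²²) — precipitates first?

AgI

The threshold for precipitation is Q = Ksp.
For AgI: [Ag⁺] = (Ksp/[I⁻]) = 1.6×10⁻¹⁴ mol/L
For Ag₃AsO₄: [Ag⁺] = (Ksp/[AsO₄³⁻])^(1/3) = 8.2×10⁻⁸ mol/L
The smaller threshold [Ag⁺] is reached first, so AgI precipitates first.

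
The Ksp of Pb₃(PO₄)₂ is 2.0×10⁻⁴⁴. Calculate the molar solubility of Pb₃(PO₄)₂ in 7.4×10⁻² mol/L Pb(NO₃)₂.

Pb₃(PO₄)₂(s) ⇌ 3 Pb²⁺(aq) + 2 PO₄³⁻(aq)
Pb²⁺ is already present at 7.4×10⁻² mol/L. If s mol/L of Pb₃(PO₄)₂ dissolves, [PO₄³⁻] = 2s while [Pb²⁺] ≈ 7.4×10⁻² mol/L.
Ksp = [Pb²⁺]^3[PO₄³⁻]^2 = (7.4×10⁻²)^3(2s)^2
(2s)^2 = 2.0×10⁻⁴⁴ / (7.4×10⁻²)^3 = 4.9×10⁻⁴¹
s = 3.5×10⁻²¹ mol/L

3.5×10⁻²¹ M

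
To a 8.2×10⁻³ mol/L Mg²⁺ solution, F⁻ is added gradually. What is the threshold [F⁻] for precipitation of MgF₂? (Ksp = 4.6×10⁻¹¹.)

7.5×10⁻⁵ M

Precipitation of each salt begins when its ion product equals Ksp.
MgF₂(s) ⇌ Mg²⁺(aq) + 2 F⁻(aq)
Ksp = [Mg²⁺][F⁻]^2 = [F⁻]^2(8.2×10⁻³)
[F⁻]^2 = 4.6×10⁻¹¹ / (8.2×10⁻³) = 5.6×10⁻⁹
[F⁻] = 7.5×10⁻⁵ mol/L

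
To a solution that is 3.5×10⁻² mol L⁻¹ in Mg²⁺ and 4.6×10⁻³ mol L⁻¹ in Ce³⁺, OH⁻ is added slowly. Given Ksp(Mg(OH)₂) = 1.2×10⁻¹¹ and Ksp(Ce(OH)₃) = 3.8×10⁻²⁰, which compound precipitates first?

The threshold for precipitation is Q = Ksp.
For Mg(OH)₂: [OH⁻] = (Ksp/[Mg²⁺])^(1/2) = 1.9×10⁻⁵ mol L⁻¹
For Ce(OH)₃: [OH⁻] = (Ksp/[Ce³⁺])^(1/3) = 2.0×10⁻⁶ mol L⁻¹
Ce(OH)₃ requires the lower [OH⁻], so it precipitates first.

Ce(OH)₃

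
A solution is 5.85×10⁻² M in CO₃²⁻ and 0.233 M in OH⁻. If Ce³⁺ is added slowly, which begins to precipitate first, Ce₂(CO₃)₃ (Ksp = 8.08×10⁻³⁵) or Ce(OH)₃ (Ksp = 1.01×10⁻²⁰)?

Precipitation of each salt begins when its ion product equals Ksp.
For Ce₂(CO₃)₃: [Ce³⁺] = (Ksp/[CO₃²⁻]^3)^(1/2) = 6.35×10⁻¹⁶ M
For Ce(OH)₃: [Ce³⁺] = (Ksp/[OH⁻]^3) = 7.98×10⁻¹⁹ M
The smaller threshold [Ce³⁺] is reached first, so Ce(OH)₃ precipitates first.

Ce(OH)₃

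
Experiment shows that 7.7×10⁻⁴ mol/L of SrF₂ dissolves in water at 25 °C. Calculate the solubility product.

Ksp = 1.8×10⁻⁹

SrF₂(s) ⇌ Sr²⁺(aq) + 2 F⁻(aq)
For each mole of SrF₂ that dissolves per liter, [Sr²⁺] = s and [F⁻] = 2s; let s denote this solubility.
Ksp = [Sr²⁺][F⁻]^2 = s · (2s)^2 = 4s^3
Ksp = 4 × (7.7×10⁻⁴)^3 = 1.8×10⁻⁹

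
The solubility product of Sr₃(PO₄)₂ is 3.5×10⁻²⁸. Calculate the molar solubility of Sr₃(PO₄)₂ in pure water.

1.3×10⁻⁶ M

Sr₃(PO₄)₂(s) ⇌ 3 Sr²⁺(aq) + 2 PO₄³⁻(aq)
For each mole of Sr₃(PO₄)₂ that dissolves per liter, [Sr²⁺] = 3s and [PO₄³⁻] = 2s; let s denote this solubility.
Ksp = [Sr²⁺]^3[PO₄³⁻]^2 = (3s)^3 · (2s)^2 = 108s^5
108s^5 = 3.5×10⁻²⁸  ⇒  s^5 = 3.2×10⁻³⁰
s = (3.2×10⁻³⁰)^(1/5) = 1.3×10⁻⁶ mol L⁻¹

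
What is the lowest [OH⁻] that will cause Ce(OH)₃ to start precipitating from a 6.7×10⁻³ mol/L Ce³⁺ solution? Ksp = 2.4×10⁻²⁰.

1.5×10⁻⁶ M

A salt starts to precipitate once the ion product Q reaches its Ksp.
Ce(OH)₃(s) ⇌ Ce³⁺(aq) + 3 OH⁻(aq)
Ksp = [Ce³⁺][OH⁻]^3 = [OH⁻]^3(6.7×10⁻³)
[OH⁻]^3 = 2.4×10⁻²⁰ / (6.7×10⁻³) = 3.6×10⁻¹⁸
[OH⁻] = 1.5×10⁻⁶ mol/L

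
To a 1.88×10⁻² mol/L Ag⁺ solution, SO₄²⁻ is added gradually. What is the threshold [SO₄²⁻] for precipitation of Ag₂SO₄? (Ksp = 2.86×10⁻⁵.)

8.09×10⁻² M

Each salt precipitates once Q = Ksp for that salt.
Ag₂SO₄(s) ⇌ 2 Ag⁺(aq) + SO₄²⁻(aq)
Ksp = [Ag⁺]^2[SO₄²⁻] = [SO₄²⁻](1.88×10⁻²)^2
[SO₄²⁻] = 2.86×10⁻⁵ / (1.88×10⁻²)^2 = 8.09×10⁻²
[SO₄²⁻] = 8.09×10⁻² mol/L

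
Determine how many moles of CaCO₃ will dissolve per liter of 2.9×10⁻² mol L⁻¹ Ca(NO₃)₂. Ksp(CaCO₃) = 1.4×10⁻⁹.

CaCO₃(s) ⇌ Ca²⁺(aq) + CO₃²⁻(aq)
The solution already contains Ca²⁺ at 2.9×10⁻² mol L⁻¹. Let s be the molar solubility of CaCO₃.
[Ca²⁺] ≈ 2.9×10⁻² mol L⁻¹ (common ion dominates); [CO₃²⁻] = s.
Ksp = [Ca²⁺][CO₃²⁻] = (2.9×10⁻²)s
s = 1.4×10⁻⁹ / (2.9×10⁻²) = 4.8×10⁻⁸
s = 4.8×10⁻⁸ mol L⁻¹

4.8×10⁻⁸ M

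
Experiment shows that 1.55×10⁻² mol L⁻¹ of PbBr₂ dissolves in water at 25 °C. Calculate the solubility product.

PbBr₂(s) ⇌ Pb²⁺(aq) + 2 Br⁻(aq)
For each mole of PbBr₂ that dissolves per liter, [Pb²⁺] = s and [Br⁻] = 2s; let s denote this solubility.
Ksp = [Pb²⁺][Br⁻]^2 = s · (2s)^2 = 4s^3
Ksp = 4 × (1.55×10⁻²)^3 = 1.49×10⁻⁵

Ksp = 1.49×10⁻⁵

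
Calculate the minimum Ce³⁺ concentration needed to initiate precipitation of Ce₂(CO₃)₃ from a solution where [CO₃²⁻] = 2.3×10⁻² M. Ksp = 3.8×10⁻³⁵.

1.8×10⁻¹⁵ M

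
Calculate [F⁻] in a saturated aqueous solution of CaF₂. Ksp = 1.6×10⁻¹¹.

3.2×10⁻⁴ M

CaF₂(s) ⇌ Ca²⁺(aq) + 2 F⁻(aq)
Call the molar solubility s, so that [Ca²⁺] = s and [F⁻] = 2s.
Ksp = [Ca²⁺][F⁻]^2 = s · (2s)^2 = 4s^3 = 1.6×10⁻¹¹
s = 1.6×10⁻⁴ mol/L
[F⁻] = 2s = 3.2×10⁻⁴ mol/L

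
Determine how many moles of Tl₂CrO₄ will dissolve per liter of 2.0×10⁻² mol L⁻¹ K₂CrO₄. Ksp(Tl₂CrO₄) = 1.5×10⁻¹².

4.3×10⁻⁶ M

Tl₂CrO₄(s) ⇌ 2 Tl⁺(aq) + CrO₄²⁻(aq)
With CrO₄²⁻ already at 2.0×10⁻² mol L⁻¹ and s small, take [CrO₄²⁻] ≈ 2.0×10⁻² mol L⁻¹ and [Tl⁺] = 2s.
Ksp = [Tl⁺]^2[CrO₄²⁻] = (2s)^2(2.0×10⁻²)
(2s)^2 = 1.5×10⁻¹² / (2.0×10⁻²) = 7.5×10⁻¹¹
s = 4.3×10⁻⁶ mol L⁻¹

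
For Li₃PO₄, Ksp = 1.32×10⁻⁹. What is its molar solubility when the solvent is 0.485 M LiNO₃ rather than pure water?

1.16×10⁻⁸ M

Li₃PO₄(s) ⇌ 3 Li⁺(aq) + PO₄³⁻(aq)
Li⁺ is already present at 0.485 M. If s mol/L of Li₃PO₄ dissolves, [PO₄³⁻] = s while [Li⁺] ≈ 0.485 M.
Ksp = [Li⁺]^3[PO₄³⁻] = (0.485)^3s
s = 1.32×10⁻⁹ / (0.485)^3 = 1.16×10⁻⁸
s = 1.16×10⁻⁸ M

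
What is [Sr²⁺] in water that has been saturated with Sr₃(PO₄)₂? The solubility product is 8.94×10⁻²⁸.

Sr₃(PO₄)₂(s) ⇌ 3 Sr²⁺(aq) + 2 PO₄³⁻(aq)
If s mol/L of Sr₃(PO₄)₂ dissolves, [Sr²⁺] = 3s and [PO₄³⁻] = 2s.
Ksp = [Sr²⁺]^3[PO₄³⁻]^2 = (3s)^3 · (2s)^2 = 108s^5 = 8.94×10⁻²⁸
s = 1.53×10⁻⁶ M
[Sr²⁺] = 3s = 4.58×10⁻⁶ M

4.58×10⁻⁶ M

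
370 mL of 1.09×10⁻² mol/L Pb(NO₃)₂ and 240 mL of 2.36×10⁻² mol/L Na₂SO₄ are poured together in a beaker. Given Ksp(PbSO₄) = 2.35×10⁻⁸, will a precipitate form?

Yes

Total volume after mixing = 370 + 240 = 610 mL.
[Pb²⁺] = (1.09×10⁻²)(370)/610 = 6.61×10⁻³ mol/L
[SO₄²⁻] = (2.36×10⁻²)(240)/610 = 9.29×10⁻³ mol/L
Q = [Pb²⁺][SO₄²⁻] = 6.14×10⁻⁵
Because Q > Ksp (6.14×10⁻⁵ vs 2.35×10⁻⁸), a precipitate of PbSO₄ forms.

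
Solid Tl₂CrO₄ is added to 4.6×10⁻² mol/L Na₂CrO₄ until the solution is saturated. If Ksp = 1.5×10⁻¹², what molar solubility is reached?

Tl₂CrO₄(s) ⇌ 2 Tl⁺(aq) + CrO₄²⁻(aq)
With CrO₄²⁻ already at 4.6×10⁻² mol/L and s small, take [CrO₄²⁻] ≈ 4.6×10⁻² mol/L and [Tl⁺] = 2s.
Ksp = [Tl⁺]^2[CrO₄²⁻] = (2s)^2(4.6×10⁻²)
(2s)^2 = 1.5×10⁻¹² / (4.6×10⁻²) = 3.3×10⁻¹¹
s = 2.9×10⁻⁶ mol/L

2.9×10⁻⁶ M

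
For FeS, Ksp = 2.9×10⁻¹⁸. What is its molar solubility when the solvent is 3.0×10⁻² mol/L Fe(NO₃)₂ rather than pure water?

9.7×10⁻¹⁷ M

FeS(s) ⇌ Fe²⁺(aq) + S²⁻(aq)
With Fe²⁺ already at 3.0×10⁻² mol/L and s small, take [Fe²⁺] ≈ 3.0×10⁻² mol/L and [S²⁻] = s.
Ksp = [Fe²⁺][S²⁻] = (3.0×10⁻²)s
s = 2.9×10⁻¹⁸ / (3.0×10⁻²) = 9.7×10⁻¹⁷
s = 9.7×10⁻¹⁷ mol/L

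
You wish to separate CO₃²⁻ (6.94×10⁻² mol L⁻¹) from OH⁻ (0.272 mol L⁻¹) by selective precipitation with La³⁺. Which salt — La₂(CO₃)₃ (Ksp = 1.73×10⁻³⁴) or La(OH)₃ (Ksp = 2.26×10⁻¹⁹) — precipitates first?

La(OH)₃

The threshold for precipitation is Q = Ksp.
For La₂(CO₃)₃: [La³⁺] = (Ksp/[CO₃²⁻]^3)^(1/2) = 7.19×10⁻¹⁶ mol L⁻¹
For La(OH)₃: [La³⁺] = (Ksp/[OH⁻]^3) = 1.12×10⁻¹⁷ mol L⁻¹
Since La(OH)₃ needs less La³⁺ to reach saturation, it precipitates first.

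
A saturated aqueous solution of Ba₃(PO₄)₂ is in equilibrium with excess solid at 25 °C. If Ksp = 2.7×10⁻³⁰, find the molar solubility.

Ba₃(PO₄)₂(s) ⇌ 3 Ba²⁺(aq) + 2 PO₄³⁻(aq)
Let s be the molar solubility. Then [Ba²⁺] = 3s and [PO₄³⁻] = 2s.
Ksp = [Ba²⁺]^3[PO₄³⁻]^2 = (3s)^3 · (2s)^2 = 108s^5
108s^5 = 2.7×10⁻³⁰  ⇒  s^5 = 2.5×10⁻³²
Taking the 5th root, s = 4.8×10⁻⁷ mol L⁻¹.

4.8×10⁻⁷ M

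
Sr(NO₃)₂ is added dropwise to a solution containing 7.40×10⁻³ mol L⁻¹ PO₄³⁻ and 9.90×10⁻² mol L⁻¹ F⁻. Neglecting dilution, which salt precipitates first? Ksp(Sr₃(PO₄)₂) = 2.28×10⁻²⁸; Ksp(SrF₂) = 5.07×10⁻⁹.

Sr₃(PO₄)₂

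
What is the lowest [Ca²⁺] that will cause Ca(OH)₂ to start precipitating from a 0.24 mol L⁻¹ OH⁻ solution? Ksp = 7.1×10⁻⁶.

A salt starts to precipitate once the ion product Q reaches its Ksp.
Ca(OH)₂(s) ⇌ Ca²⁺(aq) + 2 OH⁻(aq)
Ksp = [Ca²⁺][OH⁻]^2 = [Ca²⁺](0.24)^2
[Ca²⁺] = 7.1×10⁻⁶ / (0.24)^2 = 1.2×10⁻⁴
[Ca²⁺] = 1.2×10⁻⁴ mol L⁻¹

1.2×10⁻⁴ M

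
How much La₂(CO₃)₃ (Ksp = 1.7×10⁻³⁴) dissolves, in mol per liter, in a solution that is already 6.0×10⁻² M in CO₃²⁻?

La₂(CO₃)₃(s) ⇌ 2 La³⁺(aq) + 3 CO₃²⁻(aq)
The solution already contains CO₃²⁻ at 6.0×10⁻² M. Let s be the molar solubility of La₂(CO₃)₃.
[CO₃²⁻] ≈ 6.0×10⁻² M (common ion dominates); [La³⁺] = 2s.
Ksp = [La³⁺]^2[CO₃²⁻]^3 = (2s)^2(6.0×10⁻²)^3
(2s)^2 = 1.7×10⁻³⁴ / (6.0×10⁻²)^3 = 7.9×10⁻³¹
s = 4.4×10⁻¹⁶ M

4.4×10⁻¹⁶ M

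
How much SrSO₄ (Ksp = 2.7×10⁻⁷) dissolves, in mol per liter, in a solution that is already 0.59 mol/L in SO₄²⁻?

4.6×10⁻⁷ M

SrSO₄(s) ⇌ Sr²⁺(aq) + SO₄²⁻(aq)
SO₄²⁻ is already present at 0.59 mol/L. If s mol/L of SrSO₄ dissolves, [Sr²⁺] = s while [SO₄²⁻] ≈ 0.59 mol/L.
Ksp = [Sr²⁺][SO₄²⁻] = s(0.59)
s = 2.7×10⁻⁷ / (0.59) = 4.6×10⁻⁷
s = 4.6×10⁻⁷ mol/L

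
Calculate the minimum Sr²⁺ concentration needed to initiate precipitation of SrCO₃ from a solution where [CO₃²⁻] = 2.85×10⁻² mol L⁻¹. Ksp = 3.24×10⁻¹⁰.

Each salt precipitates once Q = Ksp for that salt.
SrCO₃(s) ⇌ Sr²⁺(aq) + CO₃²⁻(aq)
Ksp = [Sr²⁺][CO₃²⁻] = [Sr²⁺](2.85×10⁻²)
[Sr²⁺] = 3.24×10⁻¹⁰ / (2.85×10⁻²) = 1.14×10⁻⁸
[Sr²⁺] = 1.14×10⁻⁸ mol L⁻¹

1.14×10⁻⁸ M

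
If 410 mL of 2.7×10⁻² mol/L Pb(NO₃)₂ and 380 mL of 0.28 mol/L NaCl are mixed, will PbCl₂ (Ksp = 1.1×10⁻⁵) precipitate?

The combined volume is 790 mL.
[Pb²⁺] = (2.7×10⁻²)(410)/790 = 1.4×10⁻² mol/L
[Cl⁻] = (0.28)(380)/790 = 0.13 mol/L
Q = [Pb²⁺][Cl⁻]^2 = 2.5×10⁻⁴
Since Q (2.5×10⁻⁴) exceeds Ksp (1.1×10⁻⁵), PbCl₂ will precipitate.

Yes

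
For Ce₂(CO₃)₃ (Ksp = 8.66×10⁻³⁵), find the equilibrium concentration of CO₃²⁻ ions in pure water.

Ce₂(CO₃)₃(s) ⇌ 2 Ce³⁺(aq) + 3 CO₃²⁻(aq)
With molar solubility s: [Ce³⁺] = 2s, [CO₃²⁻] = 3s.
Ksp = [Ce³⁺]^2[CO₃²⁻]^3 = (2s)^2 · (3s)^3 = 108s^5 = 8.66×10⁻³⁵
s = 6.04×10⁻⁸ mol L⁻¹
[CO₃²⁻] = 3s = 1.81×10⁻⁷ mol L⁻¹

1.81×10⁻⁷ M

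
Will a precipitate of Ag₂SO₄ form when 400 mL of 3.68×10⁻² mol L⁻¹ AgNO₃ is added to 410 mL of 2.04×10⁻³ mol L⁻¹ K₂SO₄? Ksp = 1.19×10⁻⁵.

No

After mixing, V = 400 mL + 410 mL = 810 mL.
[Ag⁺] = (3.68×10⁻²)(400)/810 = 1.82×10⁻² mol L⁻¹
[SO₄²⁻] = (2.04×10⁻³)(410)/810 = 1.03×10⁻³ mol L⁻¹
Q = [Ag⁺]^2[SO₄²⁻] = 3.41×10⁻⁷
Since Q (3.41×10⁻⁷) is less than Ksp (1.19×10⁻⁵), no Ag₂SO₄ precipitates.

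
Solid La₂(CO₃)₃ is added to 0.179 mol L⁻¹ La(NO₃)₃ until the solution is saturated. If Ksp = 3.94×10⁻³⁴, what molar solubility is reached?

La₂(CO₃)₃(s) ⇌ 2 La³⁺(aq) + 3 CO₃²⁻(aq)
The solution already contains La³⁺ at 0.179 mol L⁻¹. Let s be the molar solubility of La₂(CO₃)₃.
[La³⁺] ≈ 0.179 mol L⁻¹ (common ion dominates); [CO₃²⁻] = 3s.
Ksp = [La³⁺]^2[CO₃²⁻]^3 = (0.179)^2(3s)^3
(3s)^3 = 3.94×10⁻³⁴ / (0.179)^2 = 1.23×10⁻³²
s = 7.69×10⁻¹² mol L⁻¹

7.69×10⁻¹² M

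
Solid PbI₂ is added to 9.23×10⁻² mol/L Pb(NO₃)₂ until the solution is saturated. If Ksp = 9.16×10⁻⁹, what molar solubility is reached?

1.58×10⁻⁴ M

PbI₂(s) ⇌ Pb²⁺(aq) + 2 I⁻(aq)
With Pb²⁺ already at 9.23×10⁻² mol/L and s small, take [Pb²⁺] ≈ 9.23×10⁻² mol/L and [I⁻] = 2s.
Ksp = [Pb²⁺][I⁻]^2 = (9.23×10⁻²)(2s)^2
(2s)^2 = 9.16×10⁻⁹ / (9.23×10⁻²) = 9.92×10⁻⁸
s = 1.58×10⁻⁴ mol/L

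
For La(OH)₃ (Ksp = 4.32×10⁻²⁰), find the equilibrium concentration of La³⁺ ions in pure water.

6.32×10⁻⁶ M

La(OH)₃(s) ⇌ La³⁺(aq) + 3 OH⁻(aq)
Let s be the molar solubility. Then [La³⁺] = s and [OH⁻] = 3s.
Ksp = [La³⁺][OH⁻]^3 = s · (3s)^3 = 27s^4 = 4.32×10⁻²⁰
s = 6.32×10⁻⁶ M
[La³⁺] = s = 6.32×10⁻⁶ M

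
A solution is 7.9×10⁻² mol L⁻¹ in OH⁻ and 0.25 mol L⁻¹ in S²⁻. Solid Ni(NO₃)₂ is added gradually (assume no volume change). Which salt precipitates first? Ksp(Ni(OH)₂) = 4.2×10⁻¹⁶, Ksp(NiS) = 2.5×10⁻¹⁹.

A salt starts to precipitate once the ion product Q reaches its Ksp.
For Ni(OH)₂: [Ni²⁺] = (Ksp/[OH⁻]^2) = 6.7×10⁻¹⁴ mol L⁻¹
For NiS: [Ni²⁺] = (Ksp/[S²⁻]) = 1.0×10⁻¹⁸ mol L⁻¹
Since NiS needs less Ni²⁺ to reach saturation, it precipitates first.

NiS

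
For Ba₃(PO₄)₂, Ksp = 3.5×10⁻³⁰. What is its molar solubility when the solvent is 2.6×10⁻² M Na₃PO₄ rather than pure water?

Ba₃(PO₄)₂(s) ⇌ 3 Ba²⁺(aq) + 2 PO₄³⁻(aq)
The solution already contains PO₄³⁻ at 2.6×10⁻² M. Let s be the molar solubility of Ba₃(PO₄)₂.
[PO₄³⁻] ≈ 2.6×10⁻² M (common ion dominates); [Ba²⁺] = 3s.
Ksp = [Ba²⁺]^3[PO₄³⁻]^2 = (3s)^3(2.6×10⁻²)^2
(3s)^3 = 3.5×10⁻³⁰ / (2.6×10⁻²)^2 = 5.2×10⁻²⁷
s = 5.8×10⁻¹⁰ M

5.8×10⁻¹⁰ M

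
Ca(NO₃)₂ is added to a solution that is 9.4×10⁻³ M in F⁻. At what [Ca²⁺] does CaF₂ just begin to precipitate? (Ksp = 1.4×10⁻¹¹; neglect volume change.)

Precipitation begins when Q = Ksp.
CaF₂(s) ⇌ Ca²⁺(aq) + 2 F⁻(aq)
Ksp = [Ca²⁺][F⁻]^2 = [Ca²⁺](9.4×10⁻³)^2
[Ca²⁺] = 1.4×10⁻¹¹ / (9.4×10⁻³)^2 = 1.6×10⁻⁷
[Ca²⁺] = 1.6×10⁻⁷ M

1.6×10⁻⁷ M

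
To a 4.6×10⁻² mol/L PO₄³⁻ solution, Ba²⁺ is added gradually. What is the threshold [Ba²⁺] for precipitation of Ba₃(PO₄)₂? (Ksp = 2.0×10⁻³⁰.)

Precipitation begins when Q = Ksp.
Ba₃(PO₄)₂(s) ⇌ 3 Ba²⁺(aq) + 2 PO₄³⁻(aq)
Ksp = [Ba²⁺]^3[PO₄³⁻]^2 = [Ba²⁺]^3(4.6×10⁻²)^2
[Ba²⁺]^3 = 2.0×10⁻³⁰ / (4.6×10⁻²)^2 = 9.5×10⁻²⁸
[Ba²⁺] = 9.8×10⁻¹⁰ mol/L

9.8×10⁻¹⁰ M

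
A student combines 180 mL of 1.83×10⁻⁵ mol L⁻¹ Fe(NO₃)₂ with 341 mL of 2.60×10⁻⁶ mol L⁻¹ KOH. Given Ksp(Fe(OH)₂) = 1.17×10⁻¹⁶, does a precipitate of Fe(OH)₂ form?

No

The combined volume is 521 mL.
[Fe²⁺] = (1.83×10⁻⁵)(180)/521 = 6.32×10⁻⁶ mol L⁻¹
[OH⁻] = (2.60×10⁻⁶)(341)/521 = 1.70×10⁻⁶ mol L⁻¹
Q = [Fe²⁺][OH⁻]^2 = 1.83×10⁻¹⁷
Q < Ksp (1.83×10⁻¹⁷ vs 1.17×10⁻¹⁶); the solution remains unsaturated and no precipitate forms.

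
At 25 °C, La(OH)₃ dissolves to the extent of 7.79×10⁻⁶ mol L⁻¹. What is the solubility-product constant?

Ksp = 9.94×10⁻²⁰

La(OH)₃(s) ⇌ La³⁺(aq) + 3 OH⁻(aq)
For each mole of La(OH)₃ that dissolves per liter, [La³⁺] = s and [OH⁻] = 3s; let s denote this solubility.
Ksp = [La³⁺][OH⁻]^3 = s · (3s)^3 = 27s^4
Ksp = 27 × (7.79×10⁻⁶)^4 = 9.94×10⁻²⁰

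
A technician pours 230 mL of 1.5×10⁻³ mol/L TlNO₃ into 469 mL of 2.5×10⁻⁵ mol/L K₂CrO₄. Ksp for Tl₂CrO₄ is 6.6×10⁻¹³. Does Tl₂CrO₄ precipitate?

Yes

Total volume after mixing = 230 + 469 = 699 mL.
[Tl⁺] = (1.5×10⁻³)(230)/699 = 4.9×10⁻⁴ mol/L
[CrO₄²⁻] = (2.5×10⁻⁵)(469)/699 = 1.7×10⁻⁵ mol/L
Q = [Tl⁺]^2[CrO₄²⁻] = 4.1×10⁻¹²
Because Q > Ksp (4.1×10⁻¹² vs 6.6×10⁻¹³), a precipitate of Tl₂CrO₄ forms.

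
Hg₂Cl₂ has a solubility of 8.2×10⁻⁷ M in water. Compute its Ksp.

Ksp = 2.2×10⁻¹⁸

Hg₂Cl₂(s) ⇌ Hg₂²⁺(aq) + 2 Cl⁻(aq)
For each mole of Hg₂Cl₂ that dissolves per liter, [Hg₂²⁺] = s and [Cl⁻] = 2s; let s denote this solubility.
Ksp = [Hg₂²⁺][Cl⁻]^2 = s · (2s)^2 = 4s^3
Ksp = 4 × (8.2×10⁻⁷)^3 = 2.2×10⁻¹⁸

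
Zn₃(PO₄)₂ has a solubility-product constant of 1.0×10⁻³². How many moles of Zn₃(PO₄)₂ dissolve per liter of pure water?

Zn₃(PO₄)₂(s) ⇌ 3 Zn²⁺(aq) + 2 PO₄³⁻(aq)
For each mole of Zn₃(PO₄)₂ that dissolves per liter, [Zn²⁺] = 3s and [PO₄³⁻] = 2s; let s denote this solubility.
Ksp = [Zn²⁺]^3[PO₄³⁻]^2 = (3s)^3 · (2s)^2 = 108s^5
108s^5 = 1.0×10⁻³²  ⇒  s^5 = 9.3×10⁻³⁵
s = (9.3×10⁻³⁵)^(1/5) = 1.6×10⁻⁷ mol/L

1.6×10⁻⁷ M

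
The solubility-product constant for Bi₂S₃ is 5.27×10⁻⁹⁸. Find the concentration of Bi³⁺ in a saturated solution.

2.75×10⁻²⁰ M

Bi₂S₃(s) ⇌ 2 Bi³⁺(aq) + 3 S²⁻(aq)
Call the molar solubility s, so that [Bi³⁺] = 2s and [S²⁻] = 3s.
Ksp = [Bi³⁺]^2[S²⁻]^3 = (2s)^2 · (3s)^3 = 108s^5 = 5.27×10⁻⁹⁸
s = 1.37×10⁻²⁰ mol/L
[Bi³⁺] = 2s = 2.75×10⁻²⁰ mol/L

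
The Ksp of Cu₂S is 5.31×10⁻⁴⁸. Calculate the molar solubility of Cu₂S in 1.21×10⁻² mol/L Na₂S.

1.05×10⁻²³ M

Cu₂S(s) ⇌ 2 Cu⁺(aq) + S²⁻(aq)
Let s be the solubility of Cu₂S here. The common ion gives [S²⁻] ≈ 1.21×10⁻² mol/L, and [Cu⁺] = 2s.
Ksp = [Cu⁺]^2[S²⁻] = (2s)^2(1.21×10⁻²)
(2s)^2 = 5.31×10⁻⁴⁸ / (1.21×10⁻²) = 4.39×10⁻⁴⁶
s = 1.05×10⁻²³ mol/L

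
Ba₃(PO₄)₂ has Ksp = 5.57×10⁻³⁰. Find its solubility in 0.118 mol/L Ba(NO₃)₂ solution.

Ba₃(PO₄)₂(s) ⇌ 3 Ba²⁺(aq) + 2 PO₄³⁻(aq)
Ba²⁺ is already present at 0.118 mol/L. If s mol/L of Ba₃(PO₄)₂ dissolves, [PO₄³⁻] = 2s while [Ba²⁺] ≈ 0.118 mol/L.
Ksp = [Ba²⁺]^3[PO₄³⁻]^2 = (0.118)^3(2s)^2
(2s)^2 = 5.57×10⁻³⁰ / (0.118)^3 = 3.39×10⁻²⁷
s = 2.91×10⁻¹⁴ mol/L

2.91×10⁻¹⁴ M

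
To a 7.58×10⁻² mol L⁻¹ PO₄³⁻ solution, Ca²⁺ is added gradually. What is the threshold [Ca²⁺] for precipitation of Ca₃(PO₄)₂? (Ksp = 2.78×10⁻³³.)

7.85×10⁻¹¹ M

The threshold for precipitation is Q = Ksp.
Ca₃(PO₄)₂(s) ⇌ 3 Ca²⁺(aq) + 2 PO₄³⁻(aq)
Ksp = [Ca²⁺]^3[PO₄³⁻]^2 = [Ca²⁺]^3(7.58×10⁻²)^2
[Ca²⁺]^3 = 2.78×10⁻³³ / (7.58×10⁻²)^2 = 4.84×10⁻³¹
[Ca²⁺] = 7.85×10⁻¹¹ mol L⁻¹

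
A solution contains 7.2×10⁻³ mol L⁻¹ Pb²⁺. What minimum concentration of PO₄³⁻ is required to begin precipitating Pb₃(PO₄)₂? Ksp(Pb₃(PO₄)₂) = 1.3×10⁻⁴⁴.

Each salt precipitates once Q = Ksp for that salt.
Pb₃(PO₄)₂(s) ⇌ 3 Pb²⁺(aq) + 2 PO₄³⁻(aq)
Ksp = [Pb²⁺]^3[PO₄³⁻]^2 = [PO₄³⁻]^2(7.2×10⁻³)^3
[PO₄³⁻]^2 = 1.3×10⁻⁴⁴ / (7.2×10⁻³)^3 = 3.5×10⁻³⁸
[PO₄³⁻] = 1.9×10⁻¹⁹ mol L⁻¹

1.9×10⁻¹⁹ M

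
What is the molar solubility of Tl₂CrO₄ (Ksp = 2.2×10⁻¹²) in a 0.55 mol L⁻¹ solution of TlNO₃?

7.3×10⁻¹² M

Tl₂CrO₄(s) ⇌ 2 Tl⁺(aq) + CrO₄²⁻(aq)
Let s be the solubility of Tl₂CrO₄ here. The common ion gives [Tl⁺] ≈ 0.55 mol L⁻¹, and [CrO₄²⁻] = s.
Ksp = [Tl⁺]^2[CrO₄²⁻] = (0.55)^2s
s = 2.2×10⁻¹² / (0.55)^2 = 7.3×10⁻¹²
s = 7.3×10⁻¹² mol L⁻¹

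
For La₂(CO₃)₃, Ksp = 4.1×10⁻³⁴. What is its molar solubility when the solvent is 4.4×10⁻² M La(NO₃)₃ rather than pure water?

La₂(CO₃)₃(s) ⇌ 2 La³⁺(aq) + 3 CO₃²⁻(aq)
The solution already contains La³⁺ at 4.4×10⁻² M. Let s be the molar solubility of La₂(CO₃)₃.
[La³⁺] ≈ 4.4×10⁻² M (common ion dominates); [CO₃²⁻] = 3s.
Ksp = [La³⁺]^2[CO₃²⁻]^3 = (4.4×10⁻²)^2(3s)^3
(3s)^3 = 4.1×10⁻³⁴ / (4.4×10⁻²)^2 = 2.1×10⁻³¹
s = 2.0×10⁻¹¹ M

2.0×10⁻¹¹ M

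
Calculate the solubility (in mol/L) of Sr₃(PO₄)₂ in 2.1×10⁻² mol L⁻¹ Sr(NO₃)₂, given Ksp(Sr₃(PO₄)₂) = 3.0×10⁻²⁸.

Sr₃(PO₄)₂(s) ⇌ 3 Sr²⁺(aq) + 2 PO₄³⁻(aq)
With Sr²⁺ already at 2.1×10⁻² mol L⁻¹ and s small, take [Sr²⁺] ≈ 2.1×10⁻² mol L⁻¹ and [PO₄³⁻] = 2s.
Ksp = [Sr²⁺]^3[PO₄³⁻]^2 = (2.1×10⁻²)^3(2s)^2
(2s)^2 = 3.0×10⁻²⁸ / (2.1×10⁻²)^3 = 3.2×10⁻²³
s = 2.8×10⁻¹² mol L⁻¹

2.8×10⁻¹² M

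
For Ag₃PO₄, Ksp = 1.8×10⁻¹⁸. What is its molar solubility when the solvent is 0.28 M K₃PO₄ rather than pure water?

6.2×10⁻⁷ M

Ag₃PO₄(s) ⇌ 3 Ag⁺(aq) + PO₄³⁻(aq)
PO₄³⁻ is already present at 0.28 M. If s mol/L of Ag₃PO₄ dissolves, [Ag⁺] = 3s while [PO₄³⁻] ≈ 0.28 M.
Ksp = [Ag⁺]^3[PO₄³⁻] = (3s)^3(0.28)
(3s)^3 = 1.8×10⁻¹⁸ / (0.28) = 6.4×10⁻¹⁸
s = 6.2×10⁻⁷ M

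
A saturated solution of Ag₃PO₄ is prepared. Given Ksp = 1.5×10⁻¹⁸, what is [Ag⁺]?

Ag₃PO₄(s) ⇌ 3 Ag⁺(aq) + PO₄³⁻(aq)
Call the molar solubility s, so that [Ag⁺] = 3s and [PO₄³⁻] = s.
Ksp = [Ag⁺]^3[PO₄³⁻] = (3s)^3 · s = 27s^4 = 1.5×10⁻¹⁸
s = 1.5×10⁻⁵ mol L⁻¹
[Ag⁺] = 3s = 4.6×10⁻⁵ mol L⁻¹

4.6×10⁻⁵ M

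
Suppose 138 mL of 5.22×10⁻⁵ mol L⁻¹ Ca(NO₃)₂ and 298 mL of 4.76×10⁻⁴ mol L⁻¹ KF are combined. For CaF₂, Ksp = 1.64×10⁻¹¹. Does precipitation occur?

The combined volume is 436 mL.
[Ca²⁺] = (5.22×10⁻⁵)(138)/436 = 1.65×10⁻⁵ mol L⁻¹
[F⁻] = (4.76×10⁻⁴)(298)/436 = 3.25×10⁻⁴ mol L⁻¹
Q = [Ca²⁺][F⁻]^2 = 1.75×10⁻¹²
Q < Ksp (1.75×10⁻¹² vs 1.64×10⁻¹¹); the solution remains unsaturated and no precipitate forms.

No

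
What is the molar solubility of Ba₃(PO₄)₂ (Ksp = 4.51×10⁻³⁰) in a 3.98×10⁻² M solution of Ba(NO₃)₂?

1.34×10⁻¹³ M

Ba₃(PO₄)₂(s) ⇌ 3 Ba²⁺(aq) + 2 PO₄³⁻(aq)
The solution already contains Ba²⁺ at 3.98×10⁻² M. Let s be the molar solubility of Ba₃(PO₄)₂.
[Ba²⁺] ≈ 3.98×10⁻² M (common ion dominates); [PO₄³⁻] = 2s.
Ksp = [Ba²⁺]^3[PO₄³⁻]^2 = (3.98×10⁻²)^3(2s)^2
(2s)^2 = 4.51×10⁻³⁰ / (3.98×10⁻²)^3 = 7.15×10⁻²⁶
s = 1.34×10⁻¹³ M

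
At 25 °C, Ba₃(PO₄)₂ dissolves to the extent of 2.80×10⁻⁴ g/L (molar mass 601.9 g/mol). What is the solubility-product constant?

Ksp = 2.35×10⁻³⁰

Convert to molarity: s = 2.80×10⁻⁴ / 601.9 = 4.6519×10⁻⁷ mol/L
Ba₃(PO₄)₂(s) ⇌ 3 Ba²⁺(aq) + 2 PO₄³⁻(aq)
Call the molar solubility s, so that [Ba²⁺] = 3s and [PO₄³⁻] = 2s.
Ksp = [Ba²⁺]^3[PO₄³⁻]^2 = (3s)^3 · (2s)^2 = 108s^5
Ksp = 108 × (4.6519×10⁻⁷)^5 = 2.35×10⁻³⁰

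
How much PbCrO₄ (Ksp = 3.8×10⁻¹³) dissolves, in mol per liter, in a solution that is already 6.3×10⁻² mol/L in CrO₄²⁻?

6.0×10⁻¹² M

PbCrO₄(s) ⇌ Pb²⁺(aq) + CrO₄²⁻(aq)
Let s be the solubility of PbCrO₄ here. The common ion gives [CrO₄²⁻] ≈ 6.3×10⁻² mol/L, and [Pb²⁺] = s.
Ksp = [Pb²⁺][CrO₄²⁻] = s(6.3×10⁻²)
s = 3.8×10⁻¹³ / (6.3×10⁻²) = 6.0×10⁻¹²
s = 6.0×10⁻¹² mol/L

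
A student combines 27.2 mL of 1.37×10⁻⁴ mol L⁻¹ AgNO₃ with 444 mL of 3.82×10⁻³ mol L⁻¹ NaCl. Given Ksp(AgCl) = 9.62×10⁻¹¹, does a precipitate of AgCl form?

After mixing, V = 27.2 mL + 444 mL = 471.2 mL.
[Ag⁺] = (1.37×10⁻⁴)(27.2)/471.2 = 7.91×10⁻⁶ mol L⁻¹
[Cl⁻] = (3.82×10⁻³)(444)/471.2 = 3.60×10⁻³ mol L⁻¹
Q = [Ag⁺][Cl⁻] = 2.85×10⁻⁸
Q = 2.85×10⁻⁸ > Ksp = 9.62×10⁻¹¹, so the solution is supersaturated and AgCl precipitates.

Yes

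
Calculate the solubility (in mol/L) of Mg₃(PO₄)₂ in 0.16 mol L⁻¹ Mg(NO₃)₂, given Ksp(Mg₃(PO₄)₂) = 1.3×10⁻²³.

2.8×10⁻¹¹ M

Mg₃(PO₄)₂(s) ⇌ 3 Mg²⁺(aq) + 2 PO₄³⁻(aq)
Mg²⁺ is already present at 0.16 mol L⁻¹. If s mol/L of Mg₃(PO₄)₂ dissolves, [PO₄³⁻] = 2s while [Mg²⁺] ≈ 0.16 mol L⁻¹.
Ksp = [Mg²⁺]^3[PO₄³⁻]^2 = (0.16)^3(2s)^2
(2s)^2 = 1.3×10⁻²³ / (0.16)^3 = 3.2×10⁻²¹
s = 2.8×10⁻¹¹ mol L⁻¹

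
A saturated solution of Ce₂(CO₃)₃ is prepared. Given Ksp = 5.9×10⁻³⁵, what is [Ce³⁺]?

Ce₂(CO₃)₃(s) ⇌ 2 Ce³⁺(aq) + 3 CO₃²⁻(aq)
For each mole of Ce₂(CO₃)₃ that dissolves per liter, [Ce³⁺] = 2s and [CO₃²⁻] = 3s; let s denote this solubility.
Ksp = [Ce³⁺]^2[CO₃²⁻]^3 = (2s)^2 · (3s)^3 = 108s^5 = 5.9×10⁻³⁵
s = 5.6×10⁻⁸ mol/L
[Ce³⁺] = 2s = 1.1×10⁻⁷ mol/L

1.1×10⁻⁷ M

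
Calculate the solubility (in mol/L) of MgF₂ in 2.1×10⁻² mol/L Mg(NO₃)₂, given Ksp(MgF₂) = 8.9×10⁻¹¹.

3.3×10⁻⁵ M

MgF₂(s) ⇌ Mg²⁺(aq) + 2 F⁻(aq)
Mg²⁺ is already present at 2.1×10⁻² mol/L. If s mol/L of MgF₂ dissolves, [F⁻] = 2s while [Mg²⁺] ≈ 2.1×10⁻² mol/L.
Ksp = [Mg²⁺][F⁻]^2 = (2.1×10⁻²)(2s)^2
(2s)^2 = 8.9×10⁻¹¹ / (2.1×10⁻²) = 4.2×10⁻⁹
s = 3.3×10⁻⁵ mol/L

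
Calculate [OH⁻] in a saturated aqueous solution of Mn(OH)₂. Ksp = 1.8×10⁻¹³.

7.1×10⁻⁵ M

Mn(OH)₂(s) ⇌ Mn²⁺(aq) + 2 OH⁻(aq)
With molar solubility s: [Mn²⁺] = s, [OH⁻] = 2s.
Ksp = [Mn²⁺][OH⁻]^2 = s · (2s)^2 = 4s^3 = 1.8×10⁻¹³
s = 3.6×10⁻⁵ M
[OH⁻] = 2s = 7.1×10⁻⁵ M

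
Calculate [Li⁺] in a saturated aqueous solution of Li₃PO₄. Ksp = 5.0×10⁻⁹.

1.1×10⁻² M

Li₃PO₄(s) ⇌ 3 Li⁺(aq) + PO₄³⁻(aq)
With molar solubility s: [Li⁺] = 3s, [PO₄³⁻] = s.
Ksp = [Li⁺]^3[PO₄³⁻] = (3s)^3 · s = 27s^4 = 5.0×10⁻⁹
s = 3.7×10⁻³ mol L⁻¹
[Li⁺] = 3s = 1.1×10⁻² mol L⁻¹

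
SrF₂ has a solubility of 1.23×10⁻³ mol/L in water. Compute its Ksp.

Ksp = 7.44×10⁻⁹

SrF₂(s) ⇌ Sr²⁺(aq) + 2 F⁻(aq)
Let s be the molar solubility. Then [Sr²⁺] = s and [F⁻] = 2s.
Ksp = [Sr²⁺][F⁻]^2 = s · (2s)^2 = 4s^3
Ksp = 4 × (1.23×10⁻³)^3 = 7.44×10⁻⁹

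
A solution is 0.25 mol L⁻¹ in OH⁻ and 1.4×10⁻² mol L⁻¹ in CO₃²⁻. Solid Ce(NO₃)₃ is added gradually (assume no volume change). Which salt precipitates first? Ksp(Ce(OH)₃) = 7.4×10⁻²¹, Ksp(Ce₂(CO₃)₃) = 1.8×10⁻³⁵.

A salt starts to precipitate once the ion product Q reaches its Ksp.
For Ce(OH)₃: [Ce³⁺] = (Ksp/[OH⁻]^3) = 4.7×10⁻¹⁹ mol L⁻¹
For Ce₂(CO₃)₃: [Ce³⁺] = (Ksp/[CO₃²⁻]^3)^(1/2) = 2.6×10⁻¹⁵ mol L⁻¹
The smaller threshold [Ce³⁺] is reached first, so Ce(OH)₃ precipitates first.

Ce(OH)₃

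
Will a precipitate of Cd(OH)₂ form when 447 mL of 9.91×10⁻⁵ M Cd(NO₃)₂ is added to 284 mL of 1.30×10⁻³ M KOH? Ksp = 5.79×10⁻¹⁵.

After mixing, V = 447 mL + 284 mL = 731 mL.
[Cd²⁺] = (9.91×10⁻⁵)(447)/731 = 6.06×10⁻⁵ M
[OH⁻] = (1.30×10⁻³)(284)/731 = 5.05×10⁻⁴ M
Q = [Cd²⁺][OH⁻]^2 = 1.55×10⁻¹¹
Since Q (1.55×10⁻¹¹) exceeds Ksp (5.79×10⁻¹⁵), Cd(OH)₂ will precipitate.

Yes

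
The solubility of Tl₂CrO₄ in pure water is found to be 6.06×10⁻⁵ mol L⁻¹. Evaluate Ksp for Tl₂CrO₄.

Ksp = 8.90×10⁻¹³

Tl₂CrO₄(s) ⇌ 2 Tl⁺(aq) + CrO₄²⁻(aq)
If s mol/L of Tl₂CrO₄ dissolves, [Tl⁺] = 2s and [CrO₄²⁻] = s.
Ksp = [Tl⁺]^2[CrO₄²⁻] = (2s)^2 · s = 4s^3
Ksp = 4 × (6.06×10⁻⁵)^3 = 8.90×10⁻¹³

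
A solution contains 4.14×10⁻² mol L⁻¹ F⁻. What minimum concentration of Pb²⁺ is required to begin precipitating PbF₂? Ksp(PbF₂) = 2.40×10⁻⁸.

1.40×10⁻⁵ M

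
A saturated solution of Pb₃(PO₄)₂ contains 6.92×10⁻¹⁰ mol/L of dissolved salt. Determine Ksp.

Pb₃(PO₄)₂(s) ⇌ 3 Pb²⁺(aq) + 2 PO₄³⁻(aq)
For each mole of Pb₃(PO₄)₂ that dissolves per liter, [Pb²⁺] = 3s and [PO₄³⁻] = 2s; let s denote this solubility.
Ksp = [Pb²⁺]^3[PO₄³⁻]^2 = (3s)^3 · (2s)^2 = 108s^5
Ksp = 108 × (6.92×10⁻¹⁰)^5 = 1.71×10⁻⁴⁴

Ksp = 1.71×10⁻⁴⁴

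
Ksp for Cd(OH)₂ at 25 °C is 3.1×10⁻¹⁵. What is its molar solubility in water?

Cd(OH)₂(s) ⇌ Cd²⁺(aq) + 2 OH⁻(aq)
Let s be the molar solubility. Then [Cd²⁺] = s and [OH⁻] = 2s.
Ksp = [Cd²⁺][OH⁻]^2 = s · (2s)^2 = 4s^3
4s^3 = 3.1×10⁻¹⁵  ⇒  s^3 = 7.8×10⁻¹⁶
s = 9.2×10⁻⁶ mol/L

9.2×10⁻⁶ M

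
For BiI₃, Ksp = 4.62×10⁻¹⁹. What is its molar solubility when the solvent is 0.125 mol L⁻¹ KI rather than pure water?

BiI₃(s) ⇌ Bi³⁺(aq) + 3 I⁻(aq)
Let s be the solubility of BiI₃ here. The common ion gives [I⁻] ≈ 0.125 mol L⁻¹, and [Bi³⁺] = s.
Ksp = [Bi³⁺][I⁻]^3 = s(0.125)^3
s = 4.62×10⁻¹⁹ / (0.125)^3 = 2.37×10⁻¹⁶
s = 2.37×10⁻¹⁶ mol L⁻¹

2.37×10⁻¹⁶ M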